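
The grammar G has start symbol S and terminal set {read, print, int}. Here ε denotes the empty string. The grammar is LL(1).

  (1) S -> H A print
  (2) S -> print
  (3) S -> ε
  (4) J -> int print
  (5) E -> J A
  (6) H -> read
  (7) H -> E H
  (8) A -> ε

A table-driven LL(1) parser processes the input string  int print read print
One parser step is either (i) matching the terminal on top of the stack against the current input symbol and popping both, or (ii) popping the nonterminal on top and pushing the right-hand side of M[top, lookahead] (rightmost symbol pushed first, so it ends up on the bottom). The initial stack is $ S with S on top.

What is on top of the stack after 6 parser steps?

step 1: stack=$ S  input=int print read print $  — expand S -> H A print
step 2: stack=$ print A H  input=int print read print $  — expand H -> E H
step 3: stack=$ print A H E  input=int print read print $  — expand E -> J A
step 4: stack=$ print A H A J  input=int print read print $  — expand J -> int print
step 5: stack=$ print A H A print int  input=int print read print $  — match int
step 6: stack=$ print A H A print  input=print read print $  — match print
Stack after step 6: $ print A H A (top = A).

A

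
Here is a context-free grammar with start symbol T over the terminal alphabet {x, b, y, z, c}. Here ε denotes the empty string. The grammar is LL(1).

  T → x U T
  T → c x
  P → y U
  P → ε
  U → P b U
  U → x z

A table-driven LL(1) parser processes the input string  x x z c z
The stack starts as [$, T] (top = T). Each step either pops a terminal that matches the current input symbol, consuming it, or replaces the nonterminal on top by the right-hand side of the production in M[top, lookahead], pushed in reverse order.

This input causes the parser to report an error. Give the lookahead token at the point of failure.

z

     Stack    Input        Action
  1  $ T      x x z c z $  expand T → x U T
  2  $ T U x  x x z c z $  match x
  3  $ T U    x z c z $    expand U → x z
  4  $ T z x  x z c z $    match x
  5  $ T z    z c z $      match z
  6  $ T      c z $        expand T → c x
  7  $ x c    c z $        match c
  8  $ x      z $          error: top is terminal x but lookahead is z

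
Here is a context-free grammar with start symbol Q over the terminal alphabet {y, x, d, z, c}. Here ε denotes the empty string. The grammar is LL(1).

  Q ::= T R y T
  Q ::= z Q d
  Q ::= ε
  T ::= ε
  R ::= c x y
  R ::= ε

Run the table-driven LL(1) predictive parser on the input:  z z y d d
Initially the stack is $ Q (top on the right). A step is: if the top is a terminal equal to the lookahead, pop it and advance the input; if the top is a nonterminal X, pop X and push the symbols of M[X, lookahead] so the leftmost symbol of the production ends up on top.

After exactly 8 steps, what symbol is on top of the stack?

step 1: stack=$ Q  input=z z y d d $  — expand Q ::= z Q d
step 2: stack=$ d Q z  input=z z y d d $  — match z
step 3: stack=$ d Q  input=z y d d $  — expand Q ::= z Q d
step 4: stack=$ d d Q z  input=z y d d $  — match z
step 5: stack=$ d d Q  input=y d d $  — expand Q ::= T R y T
step 6: stack=$ d d T y R T  input=y d d $  — expand T ::= ε
step 7: stack=$ d d T y R  input=y d d $  — expand R ::= ε
step 8: stack=$ d d T y  input=y d d $  — match y
Stack after step 8: $ d d T (top = T).

T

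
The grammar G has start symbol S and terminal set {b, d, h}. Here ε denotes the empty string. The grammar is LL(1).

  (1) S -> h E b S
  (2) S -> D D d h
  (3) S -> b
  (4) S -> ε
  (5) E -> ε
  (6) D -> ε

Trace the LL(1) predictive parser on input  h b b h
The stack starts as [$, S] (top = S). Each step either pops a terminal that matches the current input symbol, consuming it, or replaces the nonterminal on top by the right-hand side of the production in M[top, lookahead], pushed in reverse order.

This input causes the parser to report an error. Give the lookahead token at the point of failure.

step 1: stack=$ S  input=h b b h $  — expand S -> h E b S
step 2: stack=$ S b E h  input=h b b h $  — match h
step 3: stack=$ S b E  input=b b h $  — expand E -> ε
step 4: stack=$ S b  input=b b h $  — match b
step 5: stack=$ S  input=b h $  — expand S -> b
step 6: stack=$ b  input=b h $  — match b
step 7: stack=$  input=h $  — error: stack empty but input remains

h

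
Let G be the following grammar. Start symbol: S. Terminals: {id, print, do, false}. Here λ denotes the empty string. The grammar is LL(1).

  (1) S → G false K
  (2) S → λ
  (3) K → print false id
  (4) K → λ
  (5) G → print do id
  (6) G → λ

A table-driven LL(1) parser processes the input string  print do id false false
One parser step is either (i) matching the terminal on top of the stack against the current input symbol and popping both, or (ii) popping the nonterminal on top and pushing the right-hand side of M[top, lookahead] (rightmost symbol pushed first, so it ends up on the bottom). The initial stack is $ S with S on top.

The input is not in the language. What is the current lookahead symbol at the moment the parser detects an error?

false

     Stack                  Input                      Action
  1  $ S                    print do id false false $  expand S → G false K
  2  $ K false G            print do id false false $  expand G → print do id
  3  $ K false id do print  print do id false false $  match print
  4  $ K false id do        do id false false $        match do
  5  $ K false id           id false false $           match id
  6  $ K false              false false $              match false
  7  $ K                    false $                    error: M[K, false] is empty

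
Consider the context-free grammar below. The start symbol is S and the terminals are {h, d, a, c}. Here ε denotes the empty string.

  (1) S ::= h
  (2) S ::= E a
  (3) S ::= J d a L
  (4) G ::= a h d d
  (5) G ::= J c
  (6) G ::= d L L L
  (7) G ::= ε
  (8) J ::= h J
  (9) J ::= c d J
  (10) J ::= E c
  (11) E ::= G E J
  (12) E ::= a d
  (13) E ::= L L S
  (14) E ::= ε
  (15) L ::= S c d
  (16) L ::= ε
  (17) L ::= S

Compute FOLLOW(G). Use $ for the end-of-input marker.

{a, c, d, h}

FIRST(S) = {a, c, d, h}  (via E a, J d a L)
FIRST(L) = {ε, a, c, d, h}  (via S c d, S)
FIRST(G) = {ε, a, c, d, h}  (via J c)
FIRST(J) = {a, c, d, h}  (via E c)
FIRST(E) = {ε, a, c, d, h}  (via G E J, L L S)
FOLLOW(S) includes $ since S is the start symbol.
FOLLOW(G): in E::=G E J, G is followed by E J with FIRST {a, c, d, h}. Thus FOLLOW(G) = {a, c, d, h}.
FOLLOW(E): in S::=E a, E is followed by a with FIRST {a}; in J::=E c, E is followed by c with FIRST {c}; in E::=G E J, E is followed by J with FIRST {a, c, d, h}. Thus FOLLOW(E) = {a, c, d, h}.
FOLLOW(J): in S::=J d a L, J is followed by d a L with FIRST {d}; in G::=J c, J is followed by c with FIRST {c}; in J::=h J, the suffix after J is empty (adds nothing new); in J::=c d J, the suffix after J is empty (adds nothing new); in E::=G E J, the suffix after J is empty, so FOLLOW(J) ⊇ FOLLOW(E) = {a, c, d, h}. Thus FOLLOW(J) = {a, c, d, h}.
FOLLOW(S): in E::=L L S, the suffix after S is empty, so FOLLOW(S) ⊇ FOLLOW(E) = {a, c, d, h}; in L::=S c d, S is followed by c d with FIRST {c}; in L::=S, the suffix after S is empty, so FOLLOW(S) ⊇ FOLLOW(L) = {$, a, c, d, h}. Thus FOLLOW(S) = {$, a, c, d, h}.
FOLLOW(L): in S::=J d a L, the suffix after L is empty, so FOLLOW(L) ⊇ FOLLOW(S) = {$, a, c, d, h}; in G::=d L L L (occurrence 1), L is followed by L L with FIRST {ε, a, c, d, h}; in G::=d L L L (occurrence 1), the suffix after L is nullable, so FOLLOW(L) ⊇ FOLLOW(G) = {a, c, d, h}; in G::=d L L L (occurrence 2), L is followed by L with FIRST {ε, a, c, d, h}; in G::=d L L L (occurrence 2), the suffix after L is nullable, so FOLLOW(L) ⊇ FOLLOW(G) = {a, c, d, h}; in G::=d L L L (occurrence 3), the suffix after L is empty, so FOLLOW(L) ⊇ FOLLOW(G) = {a, c, d, h}; in E::=L L S (occurrence 1), L is followed by L S with FIRST {a, c, d, h}; in E::=L L S (occurrence 2), L is followed by S with FIRST {a, c, d, h}. Thus FOLLOW(L) = {$, a, c, d, h}.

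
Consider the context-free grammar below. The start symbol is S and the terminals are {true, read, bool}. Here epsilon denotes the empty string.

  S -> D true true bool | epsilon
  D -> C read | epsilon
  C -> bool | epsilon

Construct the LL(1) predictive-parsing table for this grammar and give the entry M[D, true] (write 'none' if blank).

FIRST(C): from C->bool we get {bool}; from C->epsilon we get {epsilon}. So FIRST(C) = {epsilon, bool}.
FIRST(D): from D->C read we get {bool, read}; from D->epsilon we get {epsilon}. So FIRST(D) = {epsilon, bool, read}.
FIRST(S): from S->D true true bool we get {bool, read, true}; from S->epsilon we get {epsilon}. So FIRST(S) = {epsilon, bool, read, true}.
FOLLOW(S) includes $ since S is the start symbol.
FOLLOW(D): in S->D true true bool, D is followed by true true bool with FIRST {true}. Thus FOLLOW(D) = {true}.
For D -> C read: FIRST(C read) = {bool, read}, so it goes in M[D, t] for t ∈ {bool, read}.
For D -> epsilon: FIRST(epsilon) = {epsilon}, so it goes in M[D, t] for t ∈ {}; since epsilon ∈ FIRST, also for every t ∈ FOLLOW(D) = {true}.

D -> epsilon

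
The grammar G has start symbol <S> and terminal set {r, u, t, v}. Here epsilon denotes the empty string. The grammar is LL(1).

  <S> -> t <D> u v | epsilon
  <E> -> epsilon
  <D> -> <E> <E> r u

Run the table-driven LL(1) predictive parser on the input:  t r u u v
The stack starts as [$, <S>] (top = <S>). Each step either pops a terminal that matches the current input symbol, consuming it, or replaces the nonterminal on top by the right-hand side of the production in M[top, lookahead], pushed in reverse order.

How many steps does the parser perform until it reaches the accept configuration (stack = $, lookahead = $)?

9

     Stack              Input        Action
  1  $ <S>              t r u u v $  expand <S> -> t <D> u v
  2  $ v u <D> t        t r u u v $  match t
  3  $ v u <D>          r u u v $    expand <D> -> <E> <E> r u
  4  $ v u u r <E> <E>  r u u v $    expand <E> -> epsilon
  5  $ v u u r <E>      r u u v $    expand <E> -> epsilon
  6  $ v u u r          r u u v $    match r
  7  $ v u u            u u v $      match u
  8  $ v u              u v $        match u
  9  $ v                v $          match v
Accept reached after 9 steps.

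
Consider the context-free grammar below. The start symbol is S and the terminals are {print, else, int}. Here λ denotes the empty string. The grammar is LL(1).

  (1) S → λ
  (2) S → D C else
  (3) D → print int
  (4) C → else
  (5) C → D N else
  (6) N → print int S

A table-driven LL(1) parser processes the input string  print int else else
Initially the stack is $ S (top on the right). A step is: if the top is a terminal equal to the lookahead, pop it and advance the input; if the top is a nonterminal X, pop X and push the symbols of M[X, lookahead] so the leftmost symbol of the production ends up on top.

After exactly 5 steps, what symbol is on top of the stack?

step 1: stack=$ S  input=print int else else $  — expand S → D C else
step 2: stack=$ else C D  input=print int else else $  — expand D → print int
step 3: stack=$ else C int print  input=print int else else $  — match print
step 4: stack=$ else C int  input=int else else $  — match int
step 5: stack=$ else C  input=else else $  — expand C → else
Stack after step 5: $ else else (top = else).

else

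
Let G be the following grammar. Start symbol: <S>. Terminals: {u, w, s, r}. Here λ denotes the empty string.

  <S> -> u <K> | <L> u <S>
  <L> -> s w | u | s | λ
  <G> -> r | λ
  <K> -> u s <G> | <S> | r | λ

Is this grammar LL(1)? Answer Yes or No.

FIRST(<S>) = {s, u}
FIRST(<L>) = {λ, s, u}
FIRST(<G>) = {λ, r}
FIRST(<K>) = {λ, r, s, u}
FOLLOW(<S>) = {$}
FOLLOW(<L>) = {u}
FOLLOW(<G>) = {$}
FOLLOW(<K>) = {$}
Cell M[<K>, u] receives both <K> -> u s <G> and <K> -> <S> — the grammar is not LL(1).

No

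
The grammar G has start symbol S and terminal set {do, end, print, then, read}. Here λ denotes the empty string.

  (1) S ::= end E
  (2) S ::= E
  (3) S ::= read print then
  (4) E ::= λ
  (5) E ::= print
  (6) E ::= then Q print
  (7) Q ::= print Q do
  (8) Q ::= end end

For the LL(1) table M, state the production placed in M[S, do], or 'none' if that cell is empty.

none

FIRST(E): from E::=λ we get {λ}; from E::=print we get {print}; from E::=then Q print we get {then}. So FIRST(E) = {λ, print, then}.
FIRST(Q): from Q::=print Q do we get {print}; from Q::=end end we get {end}. So FIRST(Q) = {end, print}.
FIRST(S): from S::=end E we get {end}; from S::=E we get {λ, print, then}; from S::=read print then we get {read}. So FIRST(S) = {λ, end, print, read, then}.
FOLLOW(S) includes $ since S is the start symbol.
FOLLOW(S): S appears on no right-hand side. Thus FOLLOW(S) = {$}.
For S ::= end E: FIRST(end E) = {end}, so it goes in M[S, t] for t ∈ {end}.
For S ::= E: FIRST(E) = {λ, print, then}, so it goes in M[S, t] for t ∈ {print, then}; since λ ∈ FIRST, also for every t ∈ FOLLOW(S) = {$}.
For S ::= read print then: FIRST(read print then) = {read}, so it goes in M[S, t] for t ∈ {read}.
None of these place a production in M[S, do].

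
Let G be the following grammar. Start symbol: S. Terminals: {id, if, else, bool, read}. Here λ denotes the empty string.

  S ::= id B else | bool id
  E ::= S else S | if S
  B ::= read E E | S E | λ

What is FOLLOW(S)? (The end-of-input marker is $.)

FIRST(S) = {bool, id}
FIRST(E) = {bool, id, if}  (via S else S)
FIRST(B) = {λ, bool, id, read}  (via S E)
FOLLOW(S) includes $ since S is the start symbol.
FOLLOW(B): in S::=id B else, B is followed by else with FIRST {else}. Thus FOLLOW(B) = {else}.
FOLLOW(E): in B::=read E E (occurrence 1), E is followed by E with FIRST {bool, id, if}; in B::=read E E (occurrence 2), the suffix after E is empty, so FOLLOW(E) ⊇ FOLLOW(B) = {else}; in B::=S E, the suffix after E is empty, so FOLLOW(E) ⊇ FOLLOW(B) = {else}. Thus FOLLOW(E) = {bool, else, id, if}.
FOLLOW(S): in E::=S else S (occurrence 1), S is followed by else S with FIRST {else}; in E::=S else S (occurrence 2), the suffix after S is empty, so FOLLOW(S) ⊇ FOLLOW(E) = {bool, else, id, if}; in E::=if S, the suffix after S is empty, so FOLLOW(S) ⊇ FOLLOW(E) = {bool, else, id, if}; in B::=S E, S is followed by E with FIRST {bool, id, if}. Thus FOLLOW(S) = {$, bool, else, id, if}.

{$, bool, else, id, if}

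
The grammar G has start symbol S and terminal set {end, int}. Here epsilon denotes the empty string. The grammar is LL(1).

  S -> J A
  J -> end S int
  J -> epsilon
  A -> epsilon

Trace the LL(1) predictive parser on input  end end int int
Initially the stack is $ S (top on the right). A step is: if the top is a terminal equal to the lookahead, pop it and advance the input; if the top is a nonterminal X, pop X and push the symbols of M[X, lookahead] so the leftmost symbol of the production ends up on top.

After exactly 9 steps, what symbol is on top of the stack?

     Stack                Input              Action
  1  $ S                  end end int int $  expand S -> J A
  2  $ A J                end end int int $  expand J -> end S int
  3  $ A int S end        end end int int $  match end
  4  $ A int S            end int int $      expand S -> J A
  5  $ A int A J          end int int $      expand J -> end S int
  6  $ A int A int S end  end int int $      match end
  7  $ A int A int S      int int $          expand S -> J A
  8  $ A int A int A J    int int $          expand J -> epsilon
  9  $ A int A int A      int int $          expand A -> epsilon
Stack after step 9: $ A int A int (top = int).

int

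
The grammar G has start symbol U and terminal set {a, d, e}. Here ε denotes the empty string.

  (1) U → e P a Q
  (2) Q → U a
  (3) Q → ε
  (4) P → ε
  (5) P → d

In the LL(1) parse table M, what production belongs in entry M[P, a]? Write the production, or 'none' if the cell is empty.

P → ε

FIRST(U): from U→e P a Q we get {e}. So FIRST(U) = {e}.
FIRST(P): from P→ε we get {ε}; from P→d we get {d}. So FIRST(P) = {ε, d}.
FIRST(Q): from Q→U a we get {e}; from Q→ε we get {ε}. So FIRST(Q) = {ε, e}.
FOLLOW(U) includes $ since U is the start symbol.
FOLLOW(P): in U→e P a Q, P is followed by a Q with FIRST {a}. Thus FOLLOW(P) = {a}.
For P → ε: FIRST(ε) = {ε}, so it goes in M[P, t] for t ∈ {}; since ε ∈ FIRST, also for every t ∈ FOLLOW(P) = {a}.
For P → d: FIRST(d) = {d}, so it goes in M[P, t] for t ∈ {d}.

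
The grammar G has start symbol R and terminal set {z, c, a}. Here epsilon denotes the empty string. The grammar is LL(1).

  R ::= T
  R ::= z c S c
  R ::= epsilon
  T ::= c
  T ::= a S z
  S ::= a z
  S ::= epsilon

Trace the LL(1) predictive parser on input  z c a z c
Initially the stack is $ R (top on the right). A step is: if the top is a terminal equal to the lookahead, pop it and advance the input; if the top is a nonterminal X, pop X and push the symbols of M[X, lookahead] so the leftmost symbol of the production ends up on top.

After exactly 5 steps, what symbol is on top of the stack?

z

     Stack      Input        Action
  1  $ R        z c a z c $  expand R ::= z c S c
  2  $ c S c z  z c a z c $  match z
  3  $ c S c    c a z c $    match c
  4  $ c S      a z c $      expand S ::= a z
  5  $ c z a    a z c $      match a
Stack after step 5: $ c z (top = z).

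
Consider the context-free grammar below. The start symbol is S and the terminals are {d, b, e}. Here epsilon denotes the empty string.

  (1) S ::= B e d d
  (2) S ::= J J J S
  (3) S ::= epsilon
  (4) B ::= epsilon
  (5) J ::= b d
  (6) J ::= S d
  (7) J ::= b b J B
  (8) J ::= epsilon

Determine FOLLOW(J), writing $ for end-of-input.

{$, b, d, e}

FIRST(B): from B::=epsilon we get {epsilon}. So FIRST(B) = {epsilon}.
FIRST(S): from S::=B e d d we get {e}; from S::=J J J S we get {epsilon, b, d, e}; from S::=epsilon we get {epsilon}. So FIRST(S) = {epsilon, b, d, e}.
FIRST(J): from J::=b d we get {b}; from J::=S d we get {b, d, e}; from J::=b b J B we get {b}; from J::=epsilon we get {epsilon}. So FIRST(J) = {epsilon, b, d, e}.
FOLLOW(S) includes $ since S is the start symbol.
FOLLOW(S): in S::=J J J S, the suffix after S is empty (adds nothing new); in J::=S d, S is followed by d with FIRST {d}. Thus FOLLOW(S) = {$, d}.
FOLLOW(J): in S::=J J J S (occurrence 1), J is followed by J J S with FIRST {epsilon, b, d, e}; in S::=J J J S (occurrence 1), the suffix after J is nullable, so FOLLOW(J) ⊇ FOLLOW(S) = {$, d}; in S::=J J J S (occurrence 2), J is followed by J S with FIRST {epsilon, b, d, e}; in S::=J J J S (occurrence 2), the suffix after J is nullable, so FOLLOW(J) ⊇ FOLLOW(S) = {$, d}; in S::=J J J S (occurrence 3), J is followed by S with FIRST {epsilon, b, d, e}; in S::=J J J S (occurrence 3), the suffix after J is nullable, so FOLLOW(J) ⊇ FOLLOW(S) = {$, d}; in J::=b b J B, J is followed by B with FIRST {epsilon}; in J::=b b J B, the suffix after J is nullable (adds nothing new). Thus FOLLOW(J) = {$, b, d, e}.
FOLLOW(B): in S::=B e d d, B is followed by e d d with FIRST {e}; in J::=b b J B, the suffix after B is empty, so FOLLOW(B) ⊇ FOLLOW(J) = {$, b, d, e}. Thus FOLLOW(B) = {$, b, d, e}.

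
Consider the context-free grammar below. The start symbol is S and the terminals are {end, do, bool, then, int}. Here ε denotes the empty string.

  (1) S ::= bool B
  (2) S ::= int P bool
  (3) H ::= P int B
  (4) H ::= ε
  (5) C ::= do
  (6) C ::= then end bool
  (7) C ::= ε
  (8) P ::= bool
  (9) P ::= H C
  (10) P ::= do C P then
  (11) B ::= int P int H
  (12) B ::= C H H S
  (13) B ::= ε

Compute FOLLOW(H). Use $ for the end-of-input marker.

{$, bool, do, int, then}

FIRST(S) = {bool, int}
FIRST(C) = {ε, do, then}
FIRST(H) = {ε, bool, do, int, then}  (via P int B)
FIRST(P) = {ε, bool, do, int, then}  (via H C)
FIRST(B) = {ε, bool, do, int, then}  (via C H H S)
FOLLOW(S) includes $ since S is the start symbol.
FOLLOW(P): in S::=int P bool, P is followed by bool with FIRST {bool}; in H::=P int B, P is followed by int B with FIRST {int}; in P::=do C P then, P is followed by then with FIRST {then}; in B::=int P int H, P is followed by int H with FIRST {int}. Thus FOLLOW(P) = {bool, int, then}.
FOLLOW(C): in P::=H C, the suffix after C is empty, so FOLLOW(C) ⊇ FOLLOW(P) = {bool, int, then}; in P::=do C P then, C is followed by P then with FIRST {bool, do, int, then}; in B::=C H H S, C is followed by H H S with FIRST {bool, do, int, then}. Thus FOLLOW(C) = {bool, do, int, then}.
FOLLOW(S): in B::=C H H S, the suffix after S is empty, so FOLLOW(S) ⊇ FOLLOW(B) = {$, bool, do, int, then}. Thus FOLLOW(S) = {$, bool, do, int, then}.
FOLLOW(H): in P::=H C, H is followed by C with FIRST {ε, do, then}; in P::=H C, the suffix after H is nullable, so FOLLOW(H) ⊇ FOLLOW(P) = {bool, int, then}; in B::=int P int H, the suffix after H is empty, so FOLLOW(H) ⊇ FOLLOW(B) = {$, bool, do, int, then}; in B::=C H H S (occurrence 1), H is followed by H S with FIRST {bool, do, int, then}; in B::=C H H S (occurrence 2), H is followed by S with FIRST {bool, int}. Thus FOLLOW(H) = {$, bool, do, int, then}.
FOLLOW(B): in S::=bool B, the suffix after B is empty, so FOLLOW(B) ⊇ FOLLOW(S) = {$, bool, do, int, then}; in H::=P int B, the suffix after B is empty, so FOLLOW(B) ⊇ FOLLOW(H) = {$, bool, do, int, then}. Thus FOLLOW(B) = {$, bool, do, int, then}.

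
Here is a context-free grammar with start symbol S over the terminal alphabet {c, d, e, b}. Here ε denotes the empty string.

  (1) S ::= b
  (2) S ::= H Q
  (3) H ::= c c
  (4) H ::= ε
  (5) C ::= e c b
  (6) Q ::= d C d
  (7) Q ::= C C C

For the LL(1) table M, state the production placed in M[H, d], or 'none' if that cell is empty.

H ::= ε

FIRST(H): from H::=c c we get {c}; from H::=ε we get {ε}. So FIRST(H) = {ε, c}.
FIRST(C): from C::=e c b we get {e}. So FIRST(C) = {e}.
FIRST(Q): from Q::=d C d we get {d}; from Q::=C C C we get {e}. So FIRST(Q) = {d, e}.
FIRST(S): from S::=b we get {b}; from S::=H Q we get {c, d, e}. So FIRST(S) = {b, c, d, e}.
FOLLOW(S) includes $ since S is the start symbol.
FOLLOW(H): in S::=H Q, H is followed by Q with FIRST {d, e}. Thus FOLLOW(H) = {d, e}.
For H ::= c c: FIRST(c c) = {c}, so it goes in M[H, t] for t ∈ {c}.
For H ::= ε: FIRST(ε) = {ε}, so it goes in M[H, t] for t ∈ {}; since ε ∈ FIRST, also for every t ∈ FOLLOW(H) = {d, e}.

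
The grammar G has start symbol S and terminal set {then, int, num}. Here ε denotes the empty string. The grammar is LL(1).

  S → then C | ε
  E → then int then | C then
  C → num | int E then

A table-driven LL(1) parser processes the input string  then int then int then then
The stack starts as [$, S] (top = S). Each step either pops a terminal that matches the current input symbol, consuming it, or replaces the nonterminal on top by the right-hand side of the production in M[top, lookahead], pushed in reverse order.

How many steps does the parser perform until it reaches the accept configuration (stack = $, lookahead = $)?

     Stack                 Input                          Action
  1  $ S                   then int then int then then $  expand S → then C
  2  $ C then              then int then int then then $  match then
  3  $ C                   int then int then then $       expand C → int E then
  4  $ then E int          int then int then then $       match int
  5  $ then E              then int then then $           expand E → then int then
  6  $ then then int then  then int then then $           match then
  7  $ then then int       int then then $                match int
  8  $ then then           then then $                    match then
  9  $ then                then $                         match then
Accept reached after 9 steps.

9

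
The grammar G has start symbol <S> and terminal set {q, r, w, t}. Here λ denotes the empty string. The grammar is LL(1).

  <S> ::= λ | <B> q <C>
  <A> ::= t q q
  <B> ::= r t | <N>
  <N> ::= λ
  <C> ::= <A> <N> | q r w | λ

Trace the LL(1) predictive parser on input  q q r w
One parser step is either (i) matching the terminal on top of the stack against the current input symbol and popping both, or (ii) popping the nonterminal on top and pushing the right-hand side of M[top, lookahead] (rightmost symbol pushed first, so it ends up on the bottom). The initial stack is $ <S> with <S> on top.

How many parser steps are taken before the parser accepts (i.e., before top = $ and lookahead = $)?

step 1: stack=$ <S>  input=q q r w $  — expand <S> ::= <B> q <C>
step 2: stack=$ <C> q <B>  input=q q r w $  — expand <B> ::= <N>
step 3: stack=$ <C> q <N>  input=q q r w $  — expand <N> ::= λ
step 4: stack=$ <C> q  input=q q r w $  — match q
step 5: stack=$ <C>  input=q r w $  — expand <C> ::= q r w
step 6: stack=$ w r q  input=q r w $  — match q
step 7: stack=$ w r  input=r w $  — match r
step 8: stack=$ w  input=w $  — match w
Accept reached after 8 steps.

8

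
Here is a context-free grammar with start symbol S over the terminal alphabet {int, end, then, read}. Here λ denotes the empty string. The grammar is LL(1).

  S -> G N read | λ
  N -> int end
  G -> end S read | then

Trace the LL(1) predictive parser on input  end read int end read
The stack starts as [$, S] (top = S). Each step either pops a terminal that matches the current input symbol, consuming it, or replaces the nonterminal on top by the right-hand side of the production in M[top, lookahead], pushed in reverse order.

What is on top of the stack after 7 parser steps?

end

     Stack                Input                    Action
  1  $ S                  end read int end read $  expand S -> G N read
  2  $ read N G           end read int end read $  expand G -> end S read
  3  $ read N read S end  end read int end read $  match end
  4  $ read N read S      read int end read $      expand S -> λ
  5  $ read N read        read int end read $      match read
  6  $ read N             int end read $           expand N -> int end
  7  $ read end int       int end read $           match int
Stack after step 7: $ read end (top = end).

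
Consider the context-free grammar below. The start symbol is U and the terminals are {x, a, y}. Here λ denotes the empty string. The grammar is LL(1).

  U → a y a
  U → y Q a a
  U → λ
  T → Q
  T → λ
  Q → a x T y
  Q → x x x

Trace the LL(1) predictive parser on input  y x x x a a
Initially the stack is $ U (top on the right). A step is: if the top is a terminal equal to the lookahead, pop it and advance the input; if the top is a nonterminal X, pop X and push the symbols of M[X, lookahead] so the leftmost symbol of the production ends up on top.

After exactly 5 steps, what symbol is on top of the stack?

step 1: stack=$ U  input=y x x x a a $  — expand U → y Q a a
step 2: stack=$ a a Q y  input=y x x x a a $  — match y
step 3: stack=$ a a Q  input=x x x a a $  — expand Q → x x x
step 4: stack=$ a a x x x  input=x x x a a $  — match x
step 5: stack=$ a a x x  input=x x a a $  — match x
Stack after step 5: $ a a x (top = x).

x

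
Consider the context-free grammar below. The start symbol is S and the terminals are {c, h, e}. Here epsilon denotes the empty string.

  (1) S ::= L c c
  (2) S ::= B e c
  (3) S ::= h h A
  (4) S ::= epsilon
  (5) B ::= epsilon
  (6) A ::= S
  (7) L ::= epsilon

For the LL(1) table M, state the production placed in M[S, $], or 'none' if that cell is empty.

FIRST(B): from B::=epsilon we get {epsilon}. So FIRST(B) = {epsilon}.
FIRST(L): from L::=epsilon we get {epsilon}. So FIRST(L) = {epsilon}.
FIRST(S): from S::=L c c we get {c}; from S::=B e c we get {e}; from S::=h h A we get {h}; from S::=epsilon we get {epsilon}. So FIRST(S) = {epsilon, c, e, h}.
FIRST(A): from A::=S we get {epsilon, c, e, h}. So FIRST(A) = {epsilon, c, e, h}.
FOLLOW(S) includes $ since S is the start symbol.
FOLLOW(S): in A::=S, the suffix after S is empty, so FOLLOW(S) ⊇ FOLLOW(A) = {$}. Thus FOLLOW(S) = {$}.
FOLLOW(A): in S::=h h A, the suffix after A is empty, so FOLLOW(A) ⊇ FOLLOW(S) = {$}. Thus FOLLOW(A) = {$}.
For S ::= L c c: FIRST(L c c) = {c}, so it goes in M[S, t] for t ∈ {c}.
For S ::= B e c: FIRST(B e c) = {e}, so it goes in M[S, t] for t ∈ {e}.
For S ::= h h A: FIRST(h h A) = {h}, so it goes in M[S, t] for t ∈ {h}.
For S ::= epsilon: FIRST(epsilon) = {epsilon}, so it goes in M[S, t] for t ∈ {}; since epsilon ∈ FIRST, also for every t ∈ FOLLOW(S) = {$}.

S ::= epsilon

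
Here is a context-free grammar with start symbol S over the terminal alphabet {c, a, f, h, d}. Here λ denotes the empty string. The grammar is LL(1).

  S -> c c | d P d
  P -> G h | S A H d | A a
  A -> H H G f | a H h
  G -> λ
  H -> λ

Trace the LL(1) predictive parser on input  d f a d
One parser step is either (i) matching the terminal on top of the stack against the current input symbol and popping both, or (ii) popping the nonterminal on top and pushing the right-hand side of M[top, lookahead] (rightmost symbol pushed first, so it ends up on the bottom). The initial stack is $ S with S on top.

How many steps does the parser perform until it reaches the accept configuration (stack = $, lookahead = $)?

step 1: stack=$ S  input=d f a d $  — expand S -> d P d
step 2: stack=$ d P d  input=d f a d $  — match d
step 3: stack=$ d P  input=f a d $  — expand P -> A a
step 4: stack=$ d a A  input=f a d $  — expand A -> H H G f
step 5: stack=$ d a f G H H  input=f a d $  — expand H -> λ
step 6: stack=$ d a f G H  input=f a d $  — expand H -> λ
step 7: stack=$ d a f G  input=f a d $  — expand G -> λ
step 8: stack=$ d a f  input=f a d $  — match f
step 9: stack=$ d a  input=a d $  — match a
step 10: stack=$ d  input=d $  — match d
Accept reached after 10 steps.

10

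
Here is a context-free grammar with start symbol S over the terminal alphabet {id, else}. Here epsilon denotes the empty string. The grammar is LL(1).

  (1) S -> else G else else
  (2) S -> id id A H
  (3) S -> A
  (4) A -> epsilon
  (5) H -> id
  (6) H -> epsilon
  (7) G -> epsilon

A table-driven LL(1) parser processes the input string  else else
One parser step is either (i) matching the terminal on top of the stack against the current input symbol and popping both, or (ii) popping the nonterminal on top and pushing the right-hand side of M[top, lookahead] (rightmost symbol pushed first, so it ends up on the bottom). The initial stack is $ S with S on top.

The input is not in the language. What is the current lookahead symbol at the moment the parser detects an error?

$

step 1: stack=$ S  input=else else $  — expand S -> else G else else
step 2: stack=$ else else G else  input=else else $  — match else
step 3: stack=$ else else G  input=else $  — expand G -> epsilon
step 4: stack=$ else else  input=else $  — match else
step 5: stack=$ else  input=$  — error: top is terminal else but lookahead is $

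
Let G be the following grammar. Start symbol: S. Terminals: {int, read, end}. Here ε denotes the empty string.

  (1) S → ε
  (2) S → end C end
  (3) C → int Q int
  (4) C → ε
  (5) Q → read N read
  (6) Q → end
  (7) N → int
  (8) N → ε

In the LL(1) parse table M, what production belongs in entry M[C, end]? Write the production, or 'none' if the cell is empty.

C → ε

FIRST(S): from S→ε we get {ε}; from S→end C end we get {end}. So FIRST(S) = {ε, end}.
FIRST(C): from C→int Q int we get {int}; from C→ε we get {ε}. So FIRST(C) = {ε, int}.
FIRST(Q): from Q→read N read we get {read}; from Q→end we get {end}. So FIRST(Q) = {end, read}.
FIRST(N): from N→int we get {int}; from N→ε we get {ε}. So FIRST(N) = {ε, int}.
FOLLOW(S) includes $ since S is the start symbol.
FOLLOW(C): in S→end C end, C is followed by end with FIRST {end}. Thus FOLLOW(C) = {end}.
For C → int Q int: FIRST(int Q int) = {int}, so it goes in M[C, t] for t ∈ {int}.
For C → ε: FIRST(ε) = {ε}, so it goes in M[C, t] for t ∈ {}; since ε ∈ FIRST, also for every t ∈ FOLLOW(C) = {end}.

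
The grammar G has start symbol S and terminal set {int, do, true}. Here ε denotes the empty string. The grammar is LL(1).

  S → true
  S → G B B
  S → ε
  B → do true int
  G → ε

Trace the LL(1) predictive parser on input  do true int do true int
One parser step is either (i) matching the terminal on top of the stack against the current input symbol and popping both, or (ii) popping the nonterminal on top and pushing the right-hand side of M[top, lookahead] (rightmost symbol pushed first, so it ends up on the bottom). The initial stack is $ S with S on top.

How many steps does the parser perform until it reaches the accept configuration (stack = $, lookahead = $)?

10

step 1: stack=$ S  input=do true int do true int $  — expand S → G B B
step 2: stack=$ B B G  input=do true int do true int $  — expand G → ε
step 3: stack=$ B B  input=do true int do true int $  — expand B → do true int
step 4: stack=$ B int true do  input=do true int do true int $  — match do
step 5: stack=$ B int true  input=true int do true int $  — match true
step 6: stack=$ B int  input=int do true int $  — match int
step 7: stack=$ B  input=do true int $  — expand B → do true int
step 8: stack=$ int true do  input=do true int $  — match do
step 9: stack=$ int true  input=true int $  — match true
step 10: stack=$ int  input=int $  — match int
Accept reached after 10 steps.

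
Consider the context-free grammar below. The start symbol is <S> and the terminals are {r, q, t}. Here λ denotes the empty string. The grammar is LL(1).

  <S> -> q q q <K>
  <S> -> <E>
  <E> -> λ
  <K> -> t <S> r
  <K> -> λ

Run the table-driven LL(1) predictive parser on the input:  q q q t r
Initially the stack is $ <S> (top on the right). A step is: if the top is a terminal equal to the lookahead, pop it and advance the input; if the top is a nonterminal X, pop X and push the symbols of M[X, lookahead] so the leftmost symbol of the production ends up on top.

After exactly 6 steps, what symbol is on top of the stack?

     Stack        Input        Action
  1  $ <S>        q q q t r $  expand <S> -> q q q <K>
  2  $ <K> q q q  q q q t r $  match q
  3  $ <K> q q    q q t r $    match q
  4  $ <K> q      q t r $      match q
  5  $ <K>        t r $        expand <K> -> t <S> r
  6  $ r <S> t    t r $        match t
Stack after step 6: $ r <S> (top = <S>).

<S>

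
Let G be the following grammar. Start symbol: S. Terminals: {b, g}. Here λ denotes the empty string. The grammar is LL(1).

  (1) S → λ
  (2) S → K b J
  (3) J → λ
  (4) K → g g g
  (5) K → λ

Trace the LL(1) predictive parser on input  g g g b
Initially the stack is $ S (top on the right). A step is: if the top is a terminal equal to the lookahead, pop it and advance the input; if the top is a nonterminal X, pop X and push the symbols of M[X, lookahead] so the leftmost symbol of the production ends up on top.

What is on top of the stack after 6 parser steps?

J

     Stack        Input      Action
  1  $ S          g g g b $  expand S → K b J
  2  $ J b K      g g g b $  expand K → g g g
  3  $ J b g g g  g g g b $  match g
  4  $ J b g g    g g b $    match g
  5  $ J b g      g b $      match g
  6  $ J b        b $        match b
Stack after step 6: $ J (top = J).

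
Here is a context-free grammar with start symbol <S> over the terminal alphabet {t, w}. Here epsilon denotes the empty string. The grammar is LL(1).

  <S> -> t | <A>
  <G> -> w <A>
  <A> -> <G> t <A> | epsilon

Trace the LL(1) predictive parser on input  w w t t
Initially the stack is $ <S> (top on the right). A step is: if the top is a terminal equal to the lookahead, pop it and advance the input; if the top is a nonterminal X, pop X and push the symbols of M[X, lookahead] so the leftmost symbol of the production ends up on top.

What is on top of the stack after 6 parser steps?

w

step 1: stack=$ <S>  input=w w t t $  — expand <S> -> <A>
step 2: stack=$ <A>  input=w w t t $  — expand <A> -> <G> t <A>
step 3: stack=$ <A> t <G>  input=w w t t $  — expand <G> -> w <A>
step 4: stack=$ <A> t <A> w  input=w w t t $  — match w
step 5: stack=$ <A> t <A>  input=w t t $  — expand <A> -> <G> t <A>
step 6: stack=$ <A> t <A> t <G>  input=w t t $  — expand <G> -> w <A>
Stack after step 6: $ <A> t <A> t <A> w (top = w).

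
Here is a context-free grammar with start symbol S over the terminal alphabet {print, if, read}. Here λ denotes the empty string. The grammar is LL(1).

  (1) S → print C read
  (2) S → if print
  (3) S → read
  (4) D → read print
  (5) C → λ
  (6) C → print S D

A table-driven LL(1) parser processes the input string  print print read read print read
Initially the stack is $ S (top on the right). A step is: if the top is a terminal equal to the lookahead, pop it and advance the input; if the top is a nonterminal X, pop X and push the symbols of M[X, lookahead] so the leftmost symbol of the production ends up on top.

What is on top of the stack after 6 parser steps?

D

step 1: stack=$ S  input=print print read read print read $  — expand S → print C read
step 2: stack=$ read C print  input=print print read read print read $  — match print
step 3: stack=$ read C  input=print read read print read $  — expand C → print S D
step 4: stack=$ read D S print  input=print read read print read $  — match print
step 5: stack=$ read D S  input=read read print read $  — expand S → read
step 6: stack=$ read D read  input=read read print read $  — match read
Stack after step 6: $ read D (top = D).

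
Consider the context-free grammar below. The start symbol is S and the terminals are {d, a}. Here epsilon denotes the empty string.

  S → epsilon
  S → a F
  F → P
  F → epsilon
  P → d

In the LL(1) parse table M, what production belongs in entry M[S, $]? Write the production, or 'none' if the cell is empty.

S → epsilon

FIRST(S) = {epsilon, a}
FIRST(P) = {d}
FIRST(F) = {epsilon, d}  (via P)
FOLLOW(S) includes $ since S is the start symbol.
FOLLOW(S): S appears on no right-hand side. Thus FOLLOW(S) = {$}.
For S → epsilon: FIRST(epsilon) = {epsilon}, so it goes in M[S, t] for t ∈ {}; since epsilon ∈ FIRST, also for every t ∈ FOLLOW(S) = {$}.
For S → a F: FIRST(a F) = {a}, so it goes in M[S, t] for t ∈ {a}.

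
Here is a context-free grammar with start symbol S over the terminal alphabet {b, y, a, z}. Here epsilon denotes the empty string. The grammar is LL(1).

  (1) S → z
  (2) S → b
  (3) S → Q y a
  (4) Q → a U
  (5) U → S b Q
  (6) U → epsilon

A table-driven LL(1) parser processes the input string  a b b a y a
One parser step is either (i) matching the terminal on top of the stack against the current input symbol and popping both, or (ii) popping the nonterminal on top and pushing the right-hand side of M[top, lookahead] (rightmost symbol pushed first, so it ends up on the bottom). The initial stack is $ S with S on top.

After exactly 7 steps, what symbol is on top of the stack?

     Stack        Input          Action
  1  $ S          a b b a y a $  expand S → Q y a
  2  $ a y Q      a b b a y a $  expand Q → a U
  3  $ a y U a    a b b a y a $  match a
  4  $ a y U      b b a y a $    expand U → S b Q
  5  $ a y Q b S  b b a y a $    expand S → b
  6  $ a y Q b b  b b a y a $    match b
  7  $ a y Q b    b a y a $      match b
Stack after step 7: $ a y Q (top = Q).

Q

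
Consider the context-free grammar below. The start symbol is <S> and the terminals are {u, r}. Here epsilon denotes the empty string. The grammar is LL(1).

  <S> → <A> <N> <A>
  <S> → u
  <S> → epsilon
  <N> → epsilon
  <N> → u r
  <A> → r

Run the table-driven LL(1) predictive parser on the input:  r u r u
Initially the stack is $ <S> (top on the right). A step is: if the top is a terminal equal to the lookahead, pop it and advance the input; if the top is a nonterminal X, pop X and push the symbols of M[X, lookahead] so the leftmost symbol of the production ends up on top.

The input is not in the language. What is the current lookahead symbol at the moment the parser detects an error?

step 1: stack=$ <S>  input=r u r u $  — expand <S> → <A> <N> <A>
step 2: stack=$ <A> <N> <A>  input=r u r u $  — expand <A> → r
step 3: stack=$ <A> <N> r  input=r u r u $  — match r
step 4: stack=$ <A> <N>  input=u r u $  — expand <N> → u r
step 5: stack=$ <A> r u  input=u r u $  — match u
step 6: stack=$ <A> r  input=r u $  — match r
step 7: stack=$ <A>  input=u $  — error: M[<A>, u] is empty

u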